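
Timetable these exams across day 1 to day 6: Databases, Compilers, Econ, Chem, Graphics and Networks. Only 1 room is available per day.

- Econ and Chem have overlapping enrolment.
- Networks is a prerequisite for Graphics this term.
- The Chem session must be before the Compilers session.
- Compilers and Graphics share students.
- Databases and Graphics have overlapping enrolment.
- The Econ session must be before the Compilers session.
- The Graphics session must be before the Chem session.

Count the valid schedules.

Splitting on Compilers: it can be day 5 (4), day 6 (20). Listing each branch's schedules as (Databases, Econ, Chem, Graphics, Networks) by day number:
Compilers=day 5: (6,1,4,3,2) (6,2,4,3,1) (6,3,4,2,1) (6,4,3,2,1) — 4.
Compilers=day 6: (1,2,5,4,3) (1,3,5,4,2) (1,4,5,3,2) (1,5,4,3,2) (2,1,5,4,3) (2,3,5,4,1) (2,4,5,3,1) (2,5,4,3,1) (3,1,5,4,2) (3,2,5,4,1) (3,4,5,2,1) (3,5,4,2,1) (4,1,5,3,2) (4,2,5,3,1) (4,3,5,2,1) (4,5,3,2,1) (5,1,4,3,2) (5,2,4,3,1) (5,3,4,2,1) (5,4,3,2,1) — 20.
Summing: 4 + 20 = 24.

24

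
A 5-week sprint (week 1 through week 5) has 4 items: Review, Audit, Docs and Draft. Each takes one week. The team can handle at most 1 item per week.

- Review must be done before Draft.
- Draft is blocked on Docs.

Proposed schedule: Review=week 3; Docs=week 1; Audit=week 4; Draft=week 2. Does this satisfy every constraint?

Draft is blocked on Docs — holds.
Review must be done before Draft — violated.
The team can handle at most 1 item per week — holds.

Invalid. Review must be done before Draft.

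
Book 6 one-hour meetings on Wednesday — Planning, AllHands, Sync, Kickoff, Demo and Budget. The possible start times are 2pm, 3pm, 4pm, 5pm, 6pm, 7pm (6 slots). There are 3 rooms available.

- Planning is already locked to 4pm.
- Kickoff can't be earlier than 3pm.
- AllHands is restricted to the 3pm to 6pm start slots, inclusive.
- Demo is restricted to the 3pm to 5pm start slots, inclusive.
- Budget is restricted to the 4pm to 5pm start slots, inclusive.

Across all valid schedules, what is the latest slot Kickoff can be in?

Kickoff is available from 3pm.
Kickoff at 7pm is achievable: Demo -> 3pm; Planning -> 4pm; AllHands -> 3pm; Budget -> 4pm; Kickoff -> 7pm; Sync -> 2pm.

7pm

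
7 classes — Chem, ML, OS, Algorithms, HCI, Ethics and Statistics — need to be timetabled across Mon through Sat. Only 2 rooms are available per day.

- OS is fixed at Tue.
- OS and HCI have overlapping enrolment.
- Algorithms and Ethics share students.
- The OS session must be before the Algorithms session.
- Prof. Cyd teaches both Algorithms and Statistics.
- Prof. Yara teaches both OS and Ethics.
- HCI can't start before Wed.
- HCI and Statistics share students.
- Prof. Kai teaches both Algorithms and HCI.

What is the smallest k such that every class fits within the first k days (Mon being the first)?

4 days

The precedence chain requires at least 2 distinct days.
With at most 2 per day and 7 classes, at least 4 days are needed.
HCI can't be placed before Wed — that is day 3 counting from Mon — so the schedule must run through at least 3 days.
4 works (last occupied day: Thu): for example Statistics in Tue, HCI in Wed, Algorithms in Thu, OS in Tue, Chem in Mon, Ethics in Wed, ML in Mon.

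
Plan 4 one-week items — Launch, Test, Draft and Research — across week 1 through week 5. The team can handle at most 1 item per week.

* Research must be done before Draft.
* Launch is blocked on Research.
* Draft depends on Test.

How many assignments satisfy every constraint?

25

Splitting on Launch: it can be week 2 (3), week 3 (6), week 4 (8), week 5 (8). Listing each branch's schedules as (Test, Draft, Research) by week number:
Launch=week 2: (3,4,1) (3,5,1) (4,5,1) — 3.
Launch=week 3: (1,4,2) (1,5,2) (2,4,1) (2,5,1) (4,5,1) (4,5,2) — 6.
Launch=week 4: (1,3,2) (1,5,2) (1,5,3) (2,3,1) (2,5,1) (2,5,3) (3,5,1) (3,5,2) — 8.
Launch=week 5: (1,3,2) (1,4,2) (1,4,3) (2,3,1) (2,4,1) (2,4,3) (3,4,1) (3,4,2) — 8.
Summing: 3 + 6 + 8 + 8 = 25.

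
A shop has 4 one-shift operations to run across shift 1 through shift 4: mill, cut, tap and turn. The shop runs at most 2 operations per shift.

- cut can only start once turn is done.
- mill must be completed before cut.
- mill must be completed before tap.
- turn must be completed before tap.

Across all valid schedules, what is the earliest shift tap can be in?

Precedence pushes tap to at least shift 2.
tap at shift 2 is achievable: tap in shift 2; mill in shift 1; cut in shift 2; turn in shift 1.

shift 2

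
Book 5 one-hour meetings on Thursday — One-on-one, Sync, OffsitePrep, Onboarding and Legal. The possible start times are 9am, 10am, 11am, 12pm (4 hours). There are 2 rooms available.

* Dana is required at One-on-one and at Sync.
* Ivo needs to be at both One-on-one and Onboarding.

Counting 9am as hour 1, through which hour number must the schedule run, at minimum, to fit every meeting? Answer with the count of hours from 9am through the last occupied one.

With at most 2 per hour and 5 meetings, at least 3 hours are needed.
3 works (last occupied hour: 11am): for example OffsitePrep -> 9am, Legal -> 11am, Onboarding -> 10am, Sync -> 10am, One-on-one -> 9am.

3 hours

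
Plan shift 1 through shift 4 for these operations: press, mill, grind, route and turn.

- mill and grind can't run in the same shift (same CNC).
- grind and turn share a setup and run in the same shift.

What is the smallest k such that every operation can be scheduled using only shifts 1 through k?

Could 1 shift be enough, i.e. nothing placed later than shift 1? No: grind can't share with mill (shift 1) → nothing is left.
So 1 shift is not enough.
2 works (last occupied shift: shift 2): for example route -> shift 1, press -> shift 1, mill -> shift 1, grind -> shift 2, turn -> shift 2.

2 shifts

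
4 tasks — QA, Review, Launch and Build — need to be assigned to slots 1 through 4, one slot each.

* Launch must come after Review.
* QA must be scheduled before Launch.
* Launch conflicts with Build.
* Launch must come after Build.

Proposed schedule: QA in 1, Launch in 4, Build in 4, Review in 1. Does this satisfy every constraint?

Launch must come after Build — violated.
QA must be scheduled before Launch — holds.
Launch conflicts with Build — violated.
Launch must come after Review — holds.

No — it violates: Launch conflicts with Build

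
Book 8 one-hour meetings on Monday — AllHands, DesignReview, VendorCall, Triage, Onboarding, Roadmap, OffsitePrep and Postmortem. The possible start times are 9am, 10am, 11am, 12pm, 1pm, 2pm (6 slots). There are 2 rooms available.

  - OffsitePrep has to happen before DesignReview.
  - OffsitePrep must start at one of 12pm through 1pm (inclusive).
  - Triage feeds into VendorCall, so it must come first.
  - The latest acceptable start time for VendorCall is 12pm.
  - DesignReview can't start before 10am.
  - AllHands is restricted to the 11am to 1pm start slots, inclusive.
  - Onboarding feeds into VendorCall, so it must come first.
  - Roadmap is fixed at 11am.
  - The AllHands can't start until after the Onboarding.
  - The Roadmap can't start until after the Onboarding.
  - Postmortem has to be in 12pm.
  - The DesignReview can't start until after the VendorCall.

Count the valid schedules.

Splitting on AllHands: it can be 11am (7), 12pm (5), 1pm (21). Listing each branch's schedules as (DesignReview, VendorCall, Triage, Onboarding, Roadmap, OffsitePrep, Postmortem):
AllHands=11am: (1pm,10am,9am,9am,11am,12pm,12pm) (2pm,10am,9am,9am,11am,12pm,12pm) (2pm,10am,9am,9am,11am,1pm,12pm) (2pm,12pm,9am,9am,11am,1pm,12pm) (2pm,12pm,9am,10am,11am,1pm,12pm) (2pm,12pm,10am,9am,11am,1pm,12pm) (2pm,12pm,10am,10am,11am,1pm,12pm) — 7.
AllHands=12pm: (2pm,10am,9am,9am,11am,1pm,12pm) (2pm,11am,9am,9am,11am,1pm,12pm) (2pm,11am,9am,10am,11am,1pm,12pm) (2pm,11am,10am,9am,11am,1pm,12pm) (2pm,11am,10am,10am,11am,1pm,12pm) — 5.
AllHands=1pm: (1pm,10am,9am,9am,11am,12pm,12pm) (1pm,11am,9am,9am,11am,12pm,12pm) (1pm,11am,9am,10am,11am,12pm,12pm) (1pm,11am,10am,9am,11am,12pm,12pm) (1pm,11am,10am,10am,11am,12pm,12pm) (2pm,10am,9am,9am,11am,12pm,12pm) (2pm,10am,9am,9am,11am,1pm,12pm) (2pm,11am,9am,9am,11am,12pm,12pm) (2pm,11am,9am,9am,11am,1pm,12pm) (2pm,11am,9am,10am,11am,12pm,12pm) (2pm,11am,9am,10am,11am,1pm,12pm) (2pm,11am,10am,9am,11am,12pm,12pm) (2pm,11am,10am,9am,11am,1pm,12pm) (2pm,11am,10am,10am,11am,12pm,12pm) (2pm,11am,10am,10am,11am,1pm,12pm) (2pm,12pm,9am,9am,11am,1pm,12pm) (2pm,12pm,9am,10am,11am,1pm,12pm) (2pm,12pm,10am,9am,11am,1pm,12pm) (2pm,12pm,10am,10am,11am,1pm,12pm) (2pm,12pm,11am,9am,11am,1pm,12pm) (2pm,12pm,11am,10am,11am,1pm,12pm) — 21.
Summing: 7 + 5 + 21 = 33.

33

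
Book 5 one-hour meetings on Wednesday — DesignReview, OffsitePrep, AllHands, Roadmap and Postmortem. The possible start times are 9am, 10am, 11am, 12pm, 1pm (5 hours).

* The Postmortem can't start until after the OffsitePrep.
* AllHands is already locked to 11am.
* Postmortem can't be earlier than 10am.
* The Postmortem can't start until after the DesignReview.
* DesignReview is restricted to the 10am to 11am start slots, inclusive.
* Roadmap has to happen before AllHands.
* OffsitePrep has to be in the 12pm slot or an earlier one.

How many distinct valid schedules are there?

32

Splitting on DesignReview: it can be 10am (18), 11am (14). Listing each branch's schedules as (OffsitePrep, AllHands, Roadmap, Postmortem):
DesignReview=10am: (9am,11am,9am,11am) (9am,11am,9am,12pm) (9am,11am,9am,1pm) (9am,11am,10am,11am) (9am,11am,10am,12pm) (9am,11am,10am,1pm) (10am,11am,9am,11am) (10am,11am,9am,12pm) (10am,11am,9am,1pm) (10am,11am,10am,11am) (10am,11am,10am,12pm) (10am,11am,10am,1pm) (11am,11am,9am,12pm) (11am,11am,9am,1pm) (11am,11am,10am,12pm) (11am,11am,10am,1pm) (12pm,11am,9am,1pm) (12pm,11am,10am,1pm) — 18.
DesignReview=11am: (9am,11am,9am,12pm) (9am,11am,9am,1pm) (9am,11am,10am,12pm) (9am,11am,10am,1pm) (10am,11am,9am,12pm) (10am,11am,9am,1pm) (10am,11am,10am,12pm) (10am,11am,10am,1pm) (11am,11am,9am,12pm) (11am,11am,9am,1pm) (11am,11am,10am,12pm) (11am,11am,10am,1pm) (12pm,11am,9am,1pm) (12pm,11am,10am,1pm) — 14.
Summing: 18 + 14 = 32.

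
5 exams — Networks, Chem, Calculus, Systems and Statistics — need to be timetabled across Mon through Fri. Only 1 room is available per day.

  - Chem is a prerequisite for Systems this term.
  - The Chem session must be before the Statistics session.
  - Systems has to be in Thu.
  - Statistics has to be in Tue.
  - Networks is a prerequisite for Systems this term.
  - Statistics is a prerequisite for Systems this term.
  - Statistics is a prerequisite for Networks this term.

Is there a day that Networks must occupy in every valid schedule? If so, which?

Wed

Statistics is fixed at Tue and must come before Networks, so Networks is at least Wed.
Systems is fixed at Thu and must come after Networks, so Networks is at most Wed.
So Networks must be Wed.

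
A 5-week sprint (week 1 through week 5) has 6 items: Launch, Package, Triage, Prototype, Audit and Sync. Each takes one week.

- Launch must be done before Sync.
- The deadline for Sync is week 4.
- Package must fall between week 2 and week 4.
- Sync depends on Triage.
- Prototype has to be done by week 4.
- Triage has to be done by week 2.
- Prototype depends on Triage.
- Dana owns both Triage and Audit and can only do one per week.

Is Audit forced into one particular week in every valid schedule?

No

Audit can be week 1 (e.g. Package=week 2; Launch=week 1; Prototype=week 3; Triage=week 2; Sync=week 3; Audit=week 1) or week 2 (e.g. Sync in week 2, Launch in week 1, Prototype in week 2, Package in week 2, Triage in week 1, Audit in week 2).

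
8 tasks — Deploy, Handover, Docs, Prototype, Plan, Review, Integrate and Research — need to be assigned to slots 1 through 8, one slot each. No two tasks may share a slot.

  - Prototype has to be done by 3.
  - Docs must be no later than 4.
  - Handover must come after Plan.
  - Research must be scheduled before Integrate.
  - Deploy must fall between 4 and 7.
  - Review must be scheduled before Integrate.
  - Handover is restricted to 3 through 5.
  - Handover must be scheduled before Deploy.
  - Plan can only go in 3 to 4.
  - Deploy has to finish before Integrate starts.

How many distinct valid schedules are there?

Splitting on Deploy: it can be 5 (4), 6 (24), 7 (24). Listing each branch's schedules as (Handover, Docs, Prototype, Plan, Review, Integrate, Research):
Deploy=5: (4,1,2,3,6,8,7) (4,1,2,3,7,8,6) (4,2,1,3,6,8,7) (4,2,1,3,7,8,6) — 4.
Deploy=6: (4,1,2,3,5,8,7) (4,1,2,3,7,8,5) (4,2,1,3,5,8,7) (4,2,1,3,7,8,5) (5,1,2,3,4,8,7) (5,1,2,3,7,8,4) (5,1,2,4,3,8,7) (5,1,2,4,7,8,3) (5,1,3,4,2,8,7) (5,1,3,4,7,8,2) (5,2,1,3,4,8,7) (5,2,1,3,7,8,4) (5,2,1,4,3,8,7) (5,2,1,4,7,8,3) (5,2,3,4,1,8,7) (5,2,3,4,7,8,1) (5,3,1,4,2,8,7) (5,3,1,4,7,8,2) (5,3,2,4,1,8,7) (5,3,2,4,7,8,1) (5,4,1,3,2,8,7) (5,4,1,3,7,8,2) (5,4,2,3,1,8,7) (5,4,2,3,7,8,1) — 24.
Deploy=7: (4,1,2,3,5,8,6) (4,1,2,3,6,8,5) (4,2,1,3,5,8,6) (4,2,1,3,6,8,5) (5,1,2,3,4,8,6) (5,1,2,3,6,8,4) (5,1,2,4,3,8,6) (5,1,2,4,6,8,3) (5,1,3,4,2,8,6) (5,1,3,4,6,8,2) (5,2,1,3,4,8,6) (5,2,1,3,6,8,4) (5,2,1,4,3,8,6) (5,2,1,4,6,8,3) (5,2,3,4,1,8,6) (5,2,3,4,6,8,1) (5,3,1,4,2,8,6) (5,3,1,4,6,8,2) (5,3,2,4,1,8,6) (5,3,2,4,6,8,1) (5,4,1,3,2,8,6) (5,4,1,3,6,8,2) (5,4,2,3,1,8,6) (5,4,2,3,6,8,1) — 24.
Summing: 4 + 24 + 24 = 52.

52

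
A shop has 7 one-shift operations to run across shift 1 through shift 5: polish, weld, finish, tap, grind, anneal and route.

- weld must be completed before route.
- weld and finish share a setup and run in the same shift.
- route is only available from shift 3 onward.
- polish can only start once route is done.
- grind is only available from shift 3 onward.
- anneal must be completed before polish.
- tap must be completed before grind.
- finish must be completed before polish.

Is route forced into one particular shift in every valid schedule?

No

route can be shift 3 (e.g. polish in shift 4, anneal in shift 1, route in shift 3, tap in shift 1, weld in shift 1, grind in shift 3, finish in shift 1) or shift 4 (e.g. route in shift 4; anneal in shift 1; grind in shift 3; weld in shift 1; tap in shift 1; finish in shift 1; polish in shift 5).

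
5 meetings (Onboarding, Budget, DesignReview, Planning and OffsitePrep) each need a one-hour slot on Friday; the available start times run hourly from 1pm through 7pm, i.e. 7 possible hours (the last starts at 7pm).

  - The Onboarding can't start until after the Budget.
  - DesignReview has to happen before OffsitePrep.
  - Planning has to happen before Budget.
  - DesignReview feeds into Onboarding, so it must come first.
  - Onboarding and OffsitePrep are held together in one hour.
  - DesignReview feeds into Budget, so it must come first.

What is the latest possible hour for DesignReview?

5pm

Downstream work caps DesignReview at 5pm.
DesignReview at 5pm is achievable: Planning in 1pm; Onboarding in 7pm; DesignReview in 5pm; Budget in 6pm; OffsitePrep in 7pm.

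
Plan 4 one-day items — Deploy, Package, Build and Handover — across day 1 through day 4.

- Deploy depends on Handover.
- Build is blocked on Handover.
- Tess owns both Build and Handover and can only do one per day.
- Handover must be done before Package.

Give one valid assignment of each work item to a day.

Package=day 2; Handover=day 1; Deploy=day 2; Build=day 2

Checking: Handover(day 1) before Package(day 2); Handover(day 1) before Deploy(day 2); Handover(day 1) before Build(day 2); Build(day 2) != Handover(day 1).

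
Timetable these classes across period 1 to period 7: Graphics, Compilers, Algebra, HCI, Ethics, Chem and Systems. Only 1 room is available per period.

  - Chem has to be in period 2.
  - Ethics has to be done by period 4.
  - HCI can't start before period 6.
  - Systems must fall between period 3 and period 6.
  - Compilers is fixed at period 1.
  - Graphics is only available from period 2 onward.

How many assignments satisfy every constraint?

Splitting on Graphics: it can be period 3 (3), period 4 (3), period 5 (6), period 6 (4), period 7 (4). Listing each branch's schedules as (Compilers, Algebra, HCI, Ethics, Chem, Systems) by period number:
Graphics=period 3: (1,5,7,4,2,6) (1,6,7,4,2,5) (1,7,6,4,2,5) — 3.
Graphics=period 4: (1,5,7,3,2,6) (1,6,7,3,2,5) (1,7,6,3,2,5) — 3.
Graphics=period 5: (1,3,7,4,2,6) (1,4,7,3,2,6) (1,6,7,3,2,4) (1,6,7,4,2,3) (1,7,6,3,2,4) (1,7,6,4,2,3) — 6.
Graphics=period 6: (1,3,7,4,2,5) (1,4,7,3,2,5) (1,5,7,3,2,4) (1,5,7,4,2,3) — 4.
Graphics=period 7: (1,3,6,4,2,5) (1,4,6,3,2,5) (1,5,6,3,2,4) (1,5,6,4,2,3) — 4.
Summing: 3 + 3 + 6 + 4 + 4 = 20.

20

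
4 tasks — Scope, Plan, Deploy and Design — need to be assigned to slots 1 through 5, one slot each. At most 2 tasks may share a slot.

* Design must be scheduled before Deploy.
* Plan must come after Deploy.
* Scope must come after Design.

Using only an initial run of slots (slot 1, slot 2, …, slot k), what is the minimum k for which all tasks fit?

The precedence chain requires at least 3 distinct slots.
With at most 2 per slot and 4 tasks, at least 2 slots are needed.
3 works (last occupied slot: 3): for example Scope in 2; Deploy in 2; Design in 1; Plan in 3.

3 slots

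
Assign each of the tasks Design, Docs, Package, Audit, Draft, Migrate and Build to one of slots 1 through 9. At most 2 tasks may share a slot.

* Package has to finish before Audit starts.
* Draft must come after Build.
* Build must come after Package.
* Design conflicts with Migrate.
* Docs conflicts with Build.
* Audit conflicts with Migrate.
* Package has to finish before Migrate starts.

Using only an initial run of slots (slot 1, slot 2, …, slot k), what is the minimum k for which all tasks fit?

The precedence chain requires at least 3 distinct slots.
With at most 2 per slot and 7 tasks, at least 4 slots are needed.
4 works (last occupied slot: 4): for example Draft=3, Build=2, Package=1, Docs=4, Migrate=3, Design=1, Audit=2.

4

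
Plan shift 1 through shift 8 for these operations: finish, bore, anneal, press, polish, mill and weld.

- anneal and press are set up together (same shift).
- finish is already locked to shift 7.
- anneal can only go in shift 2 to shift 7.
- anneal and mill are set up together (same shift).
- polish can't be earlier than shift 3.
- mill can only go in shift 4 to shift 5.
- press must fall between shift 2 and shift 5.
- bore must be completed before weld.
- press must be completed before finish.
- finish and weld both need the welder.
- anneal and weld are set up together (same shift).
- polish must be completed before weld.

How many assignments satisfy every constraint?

11

Splitting on bore: it can be shift 1 (3), shift 2 (3), shift 3 (3), shift 4 (2). Listing each branch's schedules as (finish, anneal, press, polish, mill, weld) by shift number:
bore=shift 1: (7,4,4,3,4,4) (7,5,5,3,5,5) (7,5,5,4,5,5) — 3.
bore=shift 2: (7,4,4,3,4,4) (7,5,5,3,5,5) (7,5,5,4,5,5) — 3.
bore=shift 3: (7,4,4,3,4,4) (7,5,5,3,5,5) (7,5,5,4,5,5) — 3.
bore=shift 4: (7,5,5,3,5,5) (7,5,5,4,5,5) — 2.
Summing: 3 + 3 + 3 + 2 = 11.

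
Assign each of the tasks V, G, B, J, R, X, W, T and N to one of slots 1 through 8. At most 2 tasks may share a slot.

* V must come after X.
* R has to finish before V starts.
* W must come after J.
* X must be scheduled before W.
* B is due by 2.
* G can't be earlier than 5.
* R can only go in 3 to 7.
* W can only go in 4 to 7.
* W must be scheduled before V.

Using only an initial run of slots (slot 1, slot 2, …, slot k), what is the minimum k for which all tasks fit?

5

The precedence chain requires at least 3 distinct slots.
With at most 2 per slot and 9 tasks, at least 5 slots are needed.
G can't be placed before 5, so the schedule must run through at least slot 5.
5 works (last occupied slot: 5): for example X in 1; V in 5; W in 4; B in 1; R in 3; J in 2; G in 5; T in 2; N in 3.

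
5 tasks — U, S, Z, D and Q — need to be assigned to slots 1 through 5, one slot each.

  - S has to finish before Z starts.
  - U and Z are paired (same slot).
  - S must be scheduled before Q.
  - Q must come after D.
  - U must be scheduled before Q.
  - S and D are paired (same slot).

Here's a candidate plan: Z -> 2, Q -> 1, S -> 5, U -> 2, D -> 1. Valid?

Invalid. S must be scheduled before Q.

U and Z are paired (same slot) — holds.
S must be scheduled before Q — violated.
S and D are paired (same slot) — violated.
U must be scheduled before Q — violated.
Q must come after D — violated.
S has to finish before Z starts — violated.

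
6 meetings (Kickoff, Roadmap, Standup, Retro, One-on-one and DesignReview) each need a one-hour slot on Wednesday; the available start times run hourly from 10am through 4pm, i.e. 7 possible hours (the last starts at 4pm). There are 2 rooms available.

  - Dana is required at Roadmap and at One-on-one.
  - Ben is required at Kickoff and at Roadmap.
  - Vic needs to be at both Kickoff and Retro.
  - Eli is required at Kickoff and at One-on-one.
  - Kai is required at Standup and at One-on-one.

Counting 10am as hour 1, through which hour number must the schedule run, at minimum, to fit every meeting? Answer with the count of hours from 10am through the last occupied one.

With at most 2 per hour and 6 meetings, at least 3 hours are needed.
3 works (last occupied hour: 12pm): for example DesignReview=12pm, Standup=10am, One-on-one=12pm, Kickoff=10am, Retro=11am, Roadmap=11am.

3 hours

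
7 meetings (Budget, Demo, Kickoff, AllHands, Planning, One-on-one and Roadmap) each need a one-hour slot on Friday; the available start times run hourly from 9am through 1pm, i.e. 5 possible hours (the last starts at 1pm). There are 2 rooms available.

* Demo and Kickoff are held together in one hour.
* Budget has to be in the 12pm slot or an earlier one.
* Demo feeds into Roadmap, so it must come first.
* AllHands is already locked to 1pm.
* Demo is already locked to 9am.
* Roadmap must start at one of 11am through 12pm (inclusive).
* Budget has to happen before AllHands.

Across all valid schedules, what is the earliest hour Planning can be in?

Planning at 10am is achievable: Budget in 10am; Roadmap in 11am; AllHands in 1pm; One-on-one in 11am; Demo in 9am; Kickoff in 9am; Planning in 10am.
Nothing earlier works — the capacity limit rule out every hour before 10am.

10am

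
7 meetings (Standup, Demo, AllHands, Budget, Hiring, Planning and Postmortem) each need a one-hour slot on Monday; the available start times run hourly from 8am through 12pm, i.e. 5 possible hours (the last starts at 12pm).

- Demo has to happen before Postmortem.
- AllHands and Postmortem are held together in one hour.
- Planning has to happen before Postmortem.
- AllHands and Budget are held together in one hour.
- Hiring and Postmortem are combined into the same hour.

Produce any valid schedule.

Hiring -> 9am; AllHands -> 9am; Budget -> 9am; Demo -> 8am; Standup -> 8am; Postmortem -> 9am; Planning -> 8am

Checking: Demo(8am) before Postmortem(9am); Planning(8am) before Postmortem(9am); AllHands = Postmortem = 9am; AllHands = Budget = 9am; Hiring = Postmortem = 9am.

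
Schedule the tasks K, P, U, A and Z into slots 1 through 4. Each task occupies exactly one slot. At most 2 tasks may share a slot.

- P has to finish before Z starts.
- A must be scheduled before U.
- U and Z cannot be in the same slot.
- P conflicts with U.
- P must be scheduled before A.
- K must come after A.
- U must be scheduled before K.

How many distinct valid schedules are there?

2

Enumerating: K -> 4, Z -> 2, P -> 1, U -> 3, A -> 2 | P -> 1, U -> 3, K -> 4, A -> 2, Z -> 4.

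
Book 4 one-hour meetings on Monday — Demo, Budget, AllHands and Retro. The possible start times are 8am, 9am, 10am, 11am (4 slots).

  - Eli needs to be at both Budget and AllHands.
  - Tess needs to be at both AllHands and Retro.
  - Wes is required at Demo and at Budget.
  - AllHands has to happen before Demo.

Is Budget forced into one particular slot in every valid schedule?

Budget can be 8am (e.g. Retro in 8am, AllHands in 9am, Budget in 8am, Demo in 10am) or 9am (e.g. Budget in 9am, Demo in 10am, AllHands in 8am, Retro in 9am).

No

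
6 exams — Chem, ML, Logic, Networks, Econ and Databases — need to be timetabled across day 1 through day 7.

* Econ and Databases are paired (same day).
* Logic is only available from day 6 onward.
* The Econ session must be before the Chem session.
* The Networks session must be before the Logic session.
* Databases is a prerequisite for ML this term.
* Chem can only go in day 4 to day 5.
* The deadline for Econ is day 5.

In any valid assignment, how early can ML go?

Precedence pushes ML to at least day 2.
ML at day 2 is achievable: ML -> day 2, Econ -> day 1, Databases -> day 1, Logic -> day 6, Networks -> day 1, Chem -> day 4.

day 2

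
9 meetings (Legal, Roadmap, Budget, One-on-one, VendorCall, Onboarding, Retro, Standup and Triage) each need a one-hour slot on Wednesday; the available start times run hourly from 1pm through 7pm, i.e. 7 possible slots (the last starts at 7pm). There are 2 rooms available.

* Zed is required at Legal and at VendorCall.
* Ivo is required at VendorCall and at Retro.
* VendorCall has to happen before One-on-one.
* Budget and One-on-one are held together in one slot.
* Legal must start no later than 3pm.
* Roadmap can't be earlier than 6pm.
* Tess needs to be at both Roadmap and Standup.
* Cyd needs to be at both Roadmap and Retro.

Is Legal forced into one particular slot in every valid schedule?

No

Legal can be 1pm (e.g. Roadmap in 6pm; Budget in 3pm; Legal in 1pm; Standup in 2pm; VendorCall in 2pm; One-on-one in 3pm; Onboarding in 1pm; Triage in 4pm; Retro in 4pm) or 2pm (e.g. One-on-one=3pm; Legal=2pm; Onboarding=1pm; Standup=4pm; Triage=4pm; Retro=2pm; Roadmap=6pm; Budget=3pm; VendorCall=1pm).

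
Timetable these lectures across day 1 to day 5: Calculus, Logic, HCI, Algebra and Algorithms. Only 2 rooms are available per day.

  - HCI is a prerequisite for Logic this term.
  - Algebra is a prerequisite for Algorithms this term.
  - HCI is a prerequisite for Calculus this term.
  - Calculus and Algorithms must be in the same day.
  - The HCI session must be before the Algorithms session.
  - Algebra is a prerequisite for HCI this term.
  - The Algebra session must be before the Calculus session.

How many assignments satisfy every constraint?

10

Splitting on Calculus: it can be day 3 (2), day 4 (4), day 5 (4). Listing each branch's schedules as (Logic, HCI, Algebra, Algorithms) by day number:
Calculus=day 3: (4,2,1,3) (5,2,1,3) — 2.
Calculus=day 4: (3,2,1,4) (5,2,1,4) (5,3,1,4) (5,3,2,4) — 4.
Calculus=day 5: (3,2,1,5) (4,2,1,5) (4,3,1,5) (4,3,2,5) — 4.
Summing: 2 + 4 + 4 = 10.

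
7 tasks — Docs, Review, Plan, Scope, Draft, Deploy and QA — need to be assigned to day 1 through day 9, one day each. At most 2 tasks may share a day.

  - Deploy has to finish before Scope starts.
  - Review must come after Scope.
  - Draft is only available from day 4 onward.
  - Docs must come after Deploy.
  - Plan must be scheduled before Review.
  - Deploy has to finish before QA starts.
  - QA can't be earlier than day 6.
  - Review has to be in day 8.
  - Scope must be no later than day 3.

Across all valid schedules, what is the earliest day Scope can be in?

Precedence pushes Scope to at least day 2; Scope's own window allows nothing later than day 3.
Scope at day 2 is achievable: QA -> day 6; Review -> day 8; Scope -> day 2; Deploy -> day 1; Draft -> day 4; Plan -> day 1; Docs -> day 2.

day 2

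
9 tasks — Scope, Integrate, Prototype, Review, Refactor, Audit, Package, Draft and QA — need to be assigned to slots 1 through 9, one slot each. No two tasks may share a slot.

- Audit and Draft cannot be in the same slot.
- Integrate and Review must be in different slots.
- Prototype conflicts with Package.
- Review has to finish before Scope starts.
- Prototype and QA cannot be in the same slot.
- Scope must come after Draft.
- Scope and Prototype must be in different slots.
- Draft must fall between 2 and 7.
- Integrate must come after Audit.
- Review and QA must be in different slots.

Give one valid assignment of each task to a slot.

Audit in 4; Draft in 2; Refactor in 7; Scope in 3; Package in 8; QA in 9; Integrate in 5; Review in 1; Prototype in 6

Checking: Review(1) before Scope(3); Draft(2) before Scope(3); Audit(4) before Integrate(5); Prototype(6) != Package(8); Integrate(5) != Review(1); Prototype(6) != QA(9); Scope(3) != Prototype(6); Review(1) != QA(9); Audit(4) != Draft(2); Draft=2 in [2,7]; max 1 per slot (cap 1).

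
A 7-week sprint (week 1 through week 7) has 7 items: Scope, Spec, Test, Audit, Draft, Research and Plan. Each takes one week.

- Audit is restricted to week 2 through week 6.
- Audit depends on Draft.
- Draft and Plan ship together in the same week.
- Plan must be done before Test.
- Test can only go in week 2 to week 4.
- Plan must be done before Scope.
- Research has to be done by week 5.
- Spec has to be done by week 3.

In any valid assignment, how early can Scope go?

Precedence pushes Scope to at least week 2.
Scope at week 2 is achievable: Scope -> week 2; Spec -> week 1; Plan -> week 1; Draft -> week 1; Test -> week 2; Audit -> week 2; Research -> week 1.

week 2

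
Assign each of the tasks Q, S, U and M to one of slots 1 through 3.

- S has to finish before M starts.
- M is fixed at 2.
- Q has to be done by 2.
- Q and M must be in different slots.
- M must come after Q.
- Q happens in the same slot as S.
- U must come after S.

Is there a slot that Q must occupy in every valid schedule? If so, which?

Q's window is 1–2.
M is fixed at 2, and Q can't share a slot with M.
So Q must be 1.

1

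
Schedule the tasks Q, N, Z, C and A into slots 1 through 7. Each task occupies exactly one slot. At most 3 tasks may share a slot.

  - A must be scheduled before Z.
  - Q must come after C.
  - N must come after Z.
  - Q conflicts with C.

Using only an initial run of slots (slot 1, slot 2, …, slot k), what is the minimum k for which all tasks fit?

The precedence chain requires at least 3 distinct slots.
With at most 3 per slot and 5 tasks, at least 2 slots are needed.
3 works (last occupied slot: 3): for example Z=2; Q=2; A=1; C=1; N=3.

3 slots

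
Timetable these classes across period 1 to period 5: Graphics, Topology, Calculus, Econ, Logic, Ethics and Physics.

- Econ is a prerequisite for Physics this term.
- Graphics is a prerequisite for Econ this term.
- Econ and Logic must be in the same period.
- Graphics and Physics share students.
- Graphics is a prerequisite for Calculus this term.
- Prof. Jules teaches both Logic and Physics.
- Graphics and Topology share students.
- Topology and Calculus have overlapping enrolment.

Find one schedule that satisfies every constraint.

Physics=period 3, Econ=period 2, Ethics=period 1, Topology=period 3, Graphics=period 1, Logic=period 2, Calculus=period 2

Checking: Graphics(period 1) before Calculus(period 2); Econ(period 2) before Physics(period 3); Graphics(period 1) before Econ(period 2); Topology(period 3) != Calculus(period 2); Graphics(period 1) != Topology(period 3); Graphics(period 1) != Physics(period 3); Logic(period 2) != Physics(period 3); Econ = Logic = period 2.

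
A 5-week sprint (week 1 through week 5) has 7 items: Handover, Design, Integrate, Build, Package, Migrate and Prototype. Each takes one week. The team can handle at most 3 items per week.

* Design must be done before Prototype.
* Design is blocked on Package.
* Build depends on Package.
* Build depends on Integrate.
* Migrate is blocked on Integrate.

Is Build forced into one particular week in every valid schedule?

Build can be week 2 (e.g. Handover in week 1, Build in week 2, Integrate in week 1, Design in week 2, Package in week 1, Migrate in week 2, Prototype in week 3) or week 3 (e.g. Handover=week 1; Migrate=week 2; Build=week 3; Package=week 1; Prototype=week 3; Integrate=week 1; Design=week 2).

No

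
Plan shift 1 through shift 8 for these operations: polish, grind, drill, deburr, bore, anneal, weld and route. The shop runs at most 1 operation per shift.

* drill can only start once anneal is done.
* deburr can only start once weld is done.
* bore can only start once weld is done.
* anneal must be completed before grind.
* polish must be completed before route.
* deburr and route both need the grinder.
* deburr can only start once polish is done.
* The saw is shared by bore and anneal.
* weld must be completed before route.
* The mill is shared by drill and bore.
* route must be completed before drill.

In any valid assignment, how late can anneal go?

Downstream work caps anneal at shift 7.
anneal at shift 6 is achievable: bore=shift 5; anneal=shift 6; drill=shift 7; grind=shift 8; deburr=shift 4; weld=shift 1; route=shift 3; polish=shift 2.
Nothing later works — the conflict and capacity constraints rule out every shift after shift 6.

shift 6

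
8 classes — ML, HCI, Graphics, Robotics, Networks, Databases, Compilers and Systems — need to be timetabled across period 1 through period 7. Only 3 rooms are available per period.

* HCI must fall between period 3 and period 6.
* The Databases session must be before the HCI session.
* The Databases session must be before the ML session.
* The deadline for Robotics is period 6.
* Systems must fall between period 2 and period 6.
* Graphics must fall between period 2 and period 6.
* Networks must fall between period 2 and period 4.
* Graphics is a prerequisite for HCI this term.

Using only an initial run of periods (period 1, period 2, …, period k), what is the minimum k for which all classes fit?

The precedence chain requires at least 2 distinct periods.
With at most 3 per period and 8 classes, at least 3 periods are needed.
HCI can't be placed before period 3, so the schedule must run through at least period 3.
3 works (last occupied period: period 3): for example Compilers=period 1; Graphics=period 2; Networks=period 2; ML=period 3; Robotics=period 1; HCI=period 3; Databases=period 1; Systems=period 2.

3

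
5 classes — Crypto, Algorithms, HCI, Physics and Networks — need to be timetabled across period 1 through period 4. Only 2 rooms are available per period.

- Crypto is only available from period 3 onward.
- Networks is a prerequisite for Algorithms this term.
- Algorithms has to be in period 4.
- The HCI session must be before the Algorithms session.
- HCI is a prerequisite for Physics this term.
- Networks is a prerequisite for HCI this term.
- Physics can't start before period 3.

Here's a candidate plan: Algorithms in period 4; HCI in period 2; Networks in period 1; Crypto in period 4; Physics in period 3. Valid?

Yes, all constraints hold

Physics can't start before period 3 — holds.
Only 2 rooms are available per period — holds.
Networks is a prerequisite for Algorithms this term — holds.
The HCI session must be before the Algorithms session — holds.
Networks is a prerequisite for HCI this term — holds.
Crypto is only available from period 3 onward — holds.
Algorithms has to be in period 4 — holds.
HCI is a prerequisite for Physics this term — holds.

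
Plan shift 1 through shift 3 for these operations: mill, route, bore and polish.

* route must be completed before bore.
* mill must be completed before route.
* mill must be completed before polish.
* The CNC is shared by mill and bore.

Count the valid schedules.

2

Enumerating: route -> shift 2; mill -> shift 1; polish -> shift 2; bore -> shift 3 | polish in shift 3, route in shift 2, mill in shift 1, bore in shift 3.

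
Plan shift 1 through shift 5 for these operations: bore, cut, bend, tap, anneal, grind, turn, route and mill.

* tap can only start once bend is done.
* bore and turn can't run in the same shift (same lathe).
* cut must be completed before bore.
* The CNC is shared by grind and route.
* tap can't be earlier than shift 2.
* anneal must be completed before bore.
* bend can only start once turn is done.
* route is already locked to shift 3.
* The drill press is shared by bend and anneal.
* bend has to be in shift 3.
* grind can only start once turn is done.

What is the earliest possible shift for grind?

Precedence pushes grind to at least shift 2.
grind at shift 2 is achievable: mill=shift 1; turn=shift 1; bend=shift 3; bore=shift 2; route=shift 3; anneal=shift 1; tap=shift 4; cut=shift 1; grind=shift 2.

shift 2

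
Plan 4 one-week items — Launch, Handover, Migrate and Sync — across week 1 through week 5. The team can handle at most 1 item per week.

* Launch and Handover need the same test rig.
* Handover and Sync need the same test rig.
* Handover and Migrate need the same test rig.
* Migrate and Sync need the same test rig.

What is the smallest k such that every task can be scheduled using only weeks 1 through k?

4

With at most 1 per week and 4 tasks, at least 4 weeks are needed.
4 works (last occupied week: week 4): for example Sync=week 4, Handover=week 2, Launch=week 1, Migrate=week 3.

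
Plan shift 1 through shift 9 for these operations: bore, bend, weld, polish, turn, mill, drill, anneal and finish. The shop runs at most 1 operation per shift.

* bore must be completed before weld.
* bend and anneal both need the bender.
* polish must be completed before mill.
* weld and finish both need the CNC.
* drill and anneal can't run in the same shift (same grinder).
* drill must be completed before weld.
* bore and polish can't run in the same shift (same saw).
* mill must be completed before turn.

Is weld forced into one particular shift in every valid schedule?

weld can be shift 3 (e.g. polish=shift 4; finish=shift 9; anneal=shift 8; turn=shift 6; mill=shift 5; drill=shift 2; bore=shift 1; bend=shift 7; weld=shift 3) or shift 4 (e.g. turn=shift 6, finish=shift 9, weld=shift 4, mill=shift 5, bend=shift 7, anneal=shift 8, drill=shift 3, bore=shift 1, polish=shift 2).

No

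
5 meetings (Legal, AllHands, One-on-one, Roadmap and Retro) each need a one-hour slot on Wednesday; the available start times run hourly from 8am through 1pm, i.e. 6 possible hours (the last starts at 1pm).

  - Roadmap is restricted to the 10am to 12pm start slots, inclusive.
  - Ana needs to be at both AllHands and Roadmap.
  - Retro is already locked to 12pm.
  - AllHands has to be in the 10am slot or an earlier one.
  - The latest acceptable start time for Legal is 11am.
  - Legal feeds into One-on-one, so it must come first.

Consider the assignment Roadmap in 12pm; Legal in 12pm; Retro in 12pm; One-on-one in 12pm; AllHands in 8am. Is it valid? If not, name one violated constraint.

No. The latest acceptable start time for Legal is 11am is not satisfied.

Ana needs to be at both AllHands and Roadmap — holds.
Legal feeds into One-on-one, so it must come first — violated.
The latest acceptable start time for Legal is 11am — violated.
Roadmap is restricted to the 10am to 12pm start slots, inclusive — holds.
Retro is already locked to 12pm — holds.
AllHands has to be in the 10am slot or an earlier one — holds.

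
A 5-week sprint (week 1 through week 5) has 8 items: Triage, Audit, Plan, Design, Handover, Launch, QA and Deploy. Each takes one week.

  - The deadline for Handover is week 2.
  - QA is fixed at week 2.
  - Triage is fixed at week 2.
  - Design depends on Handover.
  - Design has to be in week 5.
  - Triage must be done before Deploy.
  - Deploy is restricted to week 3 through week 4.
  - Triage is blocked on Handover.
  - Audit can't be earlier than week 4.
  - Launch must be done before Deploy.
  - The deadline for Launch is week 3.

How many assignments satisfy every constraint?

Splitting on Audit: it can be week 4 (25), week 5 (25). Listing each branch's schedules as (Triage, Plan, Design, Handover, Launch, QA, Deploy) by week number:
Audit=week 4: (2,1,5,1,1,2,3) (2,1,5,1,1,2,4) (2,1,5,1,2,2,3) (2,1,5,1,2,2,4) (2,1,5,1,3,2,4) (2,2,5,1,1,2,3) (2,2,5,1,1,2,4) (2,2,5,1,2,2,3) (2,2,5,1,2,2,4) (2,2,5,1,3,2,4) (2,3,5,1,1,2,3) (2,3,5,1,1,2,4) (2,3,5,1,2,2,3) (2,3,5,1,2,2,4) (2,3,5,1,3,2,4) (2,4,5,1,1,2,3) (2,4,5,1,1,2,4) (2,4,5,1,2,2,3) (2,4,5,1,2,2,4) (2,4,5,1,3,2,4) (2,5,5,1,1,2,3) (2,5,5,1,1,2,4) (2,5,5,1,2,2,3) (2,5,5,1,2,2,4) (2,5,5,1,3,2,4) — 25.
Audit=week 5: (2,1,5,1,1,2,3) (2,1,5,1,1,2,4) (2,1,5,1,2,2,3) (2,1,5,1,2,2,4) (2,1,5,1,3,2,4) (2,2,5,1,1,2,3) (2,2,5,1,1,2,4) (2,2,5,1,2,2,3) (2,2,5,1,2,2,4) (2,2,5,1,3,2,4) (2,3,5,1,1,2,3) (2,3,5,1,1,2,4) (2,3,5,1,2,2,3) (2,3,5,1,2,2,4) (2,3,5,1,3,2,4) (2,4,5,1,1,2,3) (2,4,5,1,1,2,4) (2,4,5,1,2,2,3) (2,4,5,1,2,2,4) (2,4,5,1,3,2,4) (2,5,5,1,1,2,3) (2,5,5,1,1,2,4) (2,5,5,1,2,2,3) (2,5,5,1,2,2,4) (2,5,5,1,3,2,4) — 25.
Summing: 25 + 25 = 50.

50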